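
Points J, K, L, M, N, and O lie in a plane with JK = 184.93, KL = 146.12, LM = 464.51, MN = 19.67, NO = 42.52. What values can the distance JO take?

The maximum is all hops collinear in one direction: 184.93 + 146.12 + 464.51 + 19.67 + 42.52 = 857.75.
The longest hop is 464.51; the others sum to 393.24. Folding the others back against it leaves at least 464.51 − 393.24 = 71.27.

71.27 ≤ JO ≤ 857.75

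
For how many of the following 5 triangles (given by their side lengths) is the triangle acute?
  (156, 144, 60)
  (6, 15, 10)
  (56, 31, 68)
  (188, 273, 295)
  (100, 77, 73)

2

(156,144,60): 60²+144² = 24336 = 156² → right
(6,15,10): 6²+10² = 136 < 225 = 15² → obtuse
(56,31,68): 31²+56² = 4097 < 4624 = 68² → obtuse
(188,273,295): 188²+273² = 109873 > 87025 = 295² → acute
(100,77,73): 73²+77² = 11258 > 10000 = 100² → acute
2 of the 5 are acute.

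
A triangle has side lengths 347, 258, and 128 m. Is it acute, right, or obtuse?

Compare the square of the longest side to the sum of squares of the other two: 128² + 258² = 82948 < 120409 = 347².

obtuse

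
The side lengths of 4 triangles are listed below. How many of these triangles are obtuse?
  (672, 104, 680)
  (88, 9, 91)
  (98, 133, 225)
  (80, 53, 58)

3

(672,104,680): 104²+672² = 462400 = 680² → right
(88,9,91): 9²+88² = 7825 < 8281 = 91² → obtuse
(98,133,225): 98²+133² = 27293 < 50625 = 225² → obtuse
(80,53,58): 53²+58² = 6173 < 6400 = 80² → obtuse
3 of the 4 are obtuse.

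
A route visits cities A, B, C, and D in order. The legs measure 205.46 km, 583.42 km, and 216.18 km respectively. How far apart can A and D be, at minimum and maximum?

161.78 ≤ AD ≤ 1005.06 km

The maximum is all hops collinear in one direction: 205.46 + 583.42 + 216.18 = 1005.06.
The longest hop is 583.42; the others sum to 421.64. Folding the others back against it leaves at least 583.42 − 421.64 = 161.78.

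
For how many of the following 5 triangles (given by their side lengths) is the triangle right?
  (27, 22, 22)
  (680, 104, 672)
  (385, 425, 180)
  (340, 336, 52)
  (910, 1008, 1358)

(27,22,22): 22²+22² = 968 > 729 = 27² → acute
(680,104,672): 104²+672² = 462400 = 680² → right
(385,425,180): 180²+385² = 180625 = 425² → right
(340,336,52): 52²+336² = 115600 = 340² → right
(910,1008,1358): 910²+1008² = 1844164 = 1358² → right
4 of the 5 are right.

4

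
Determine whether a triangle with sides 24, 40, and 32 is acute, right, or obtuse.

Compare the square of the longest side to the sum of squares of the other two: 24² + 32² = 1600 = 40².

right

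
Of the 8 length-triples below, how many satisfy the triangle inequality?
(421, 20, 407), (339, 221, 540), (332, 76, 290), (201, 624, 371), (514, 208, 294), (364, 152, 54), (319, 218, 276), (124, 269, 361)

5

(20,407,421): 20+407 > 421 → valid
(221,339,540): 221+339 > 540 → valid
(76,290,332): 76+290 > 332 → valid
(201,371,624): 201+371 ≤ 624 → not valid
(208,294,514): 208+294 ≤ 514 → not valid
(54,152,364): 54+152 ≤ 364 → not valid
(218,276,319): 218+276 > 319 → valid
(124,269,361): 124+269 > 361 → valid
5 of the 8 triples form a triangle.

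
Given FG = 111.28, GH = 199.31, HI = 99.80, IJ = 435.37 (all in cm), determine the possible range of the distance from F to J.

24.98 ≤ FJ ≤ 845.76 cm

The maximum is all hops collinear in one direction: 111.28 + 199.31 + 99.80 + 435.37 = 845.76.
The longest hop is 435.37; the others sum to 410.39. Folding the others back against it leaves at least 435.37 − 410.39 = 24.98.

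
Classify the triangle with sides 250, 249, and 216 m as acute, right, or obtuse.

acute

Compare the square of the longest side to the sum of squares of the other two: 216² + 249² = 108657 > 62500 = 250².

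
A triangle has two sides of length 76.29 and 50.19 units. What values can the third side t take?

26.10 < t < 126.48 (units)

By the triangle inequality, t must be less than 76.29 + 50.19 = 126.48 and greater than |76.29 − 50.19| = 26.10.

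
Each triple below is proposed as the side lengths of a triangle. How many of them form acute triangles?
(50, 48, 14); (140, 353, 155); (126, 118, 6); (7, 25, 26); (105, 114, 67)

(50,48,14): 14²+48² = 2500 = 50² → right
(140,353,155): 140+155 ≤ 353, not a triangle
(126,118,6): 6+118 ≤ 126, not a triangle
(7,25,26): 7²+25² = 674 < 676 = 26² → obtuse
(105,114,67): 67²+105² = 15514 > 12996 = 114² → acute
1 of the 5 is acute.

1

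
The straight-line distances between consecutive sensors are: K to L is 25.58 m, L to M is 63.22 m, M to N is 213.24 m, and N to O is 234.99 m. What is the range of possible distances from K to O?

0 ≤ KO ≤ 537.03 m

The maximum is all hops collinear in one direction: 25.58 + 63.22 + 213.24 + 234.99 = 537.03.
The longest hop is 234.99; the others sum to 302.04. Since 234.99 ≤ 302.04, the path can fold back on itself completely, so the minimum distance is 0.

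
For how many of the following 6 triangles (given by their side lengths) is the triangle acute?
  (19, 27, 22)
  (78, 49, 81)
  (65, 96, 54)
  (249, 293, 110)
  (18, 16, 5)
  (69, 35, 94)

(19,27,22): 19²+22² = 845 > 729 = 27² → acute
(78,49,81): 49²+78² = 8485 > 6561 = 81² → acute
(65,96,54): 54²+65² = 7141 < 9216 = 96² → obtuse
(249,293,110): 110²+249² = 74101 < 85849 = 293² → obtuse
(18,16,5): 5²+16² = 281 < 324 = 18² → obtuse
(69,35,94): 35²+69² = 5986 < 8836 = 94² → obtuse
2 of the 6 are acute.

2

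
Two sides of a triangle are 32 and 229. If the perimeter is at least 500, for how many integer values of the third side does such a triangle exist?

Triangle inequality: 197 < x < 261. Perimeter ≥ 500 gives x ≥ 500 − 32 − 229 = 239.
So 239 ≤ x < 261; integers 239 through 260: 22 values.

22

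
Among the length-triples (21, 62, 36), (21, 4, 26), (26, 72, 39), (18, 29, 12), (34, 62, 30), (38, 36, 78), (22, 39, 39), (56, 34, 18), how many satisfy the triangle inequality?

3

(21,36,62): 21+36 ≤ 62 → not valid
(4,21,26): 4+21 ≤ 26 → not valid
(26,39,72): 26+39 ≤ 72 → not valid
(12,18,29): 12+18 > 29 → valid
(30,34,62): 30+34 > 62 → valid
(36,38,78): 36+38 ≤ 78 → not valid
(22,39,39): 22+39 > 39 → valid
(18,34,56): 18+34 ≤ 56 → not valid
3 of the 8 triples form a triangle.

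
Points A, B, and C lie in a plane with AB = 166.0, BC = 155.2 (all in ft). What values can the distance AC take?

10.8 ≤ AC ≤ 321.2 ft

By the triangle inequality, |166.0 − 155.2| ≤ AC ≤ 166.0 + 155.2.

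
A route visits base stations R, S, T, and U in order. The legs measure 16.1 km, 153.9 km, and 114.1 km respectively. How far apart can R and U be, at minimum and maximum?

The maximum is all hops collinear in one direction: 16.1 + 153.9 + 114.1 = 284.1.
The longest hop is 153.9; the others sum to 130.2. Folding the others back against it leaves at least 153.9 − 130.2 = 23.7.

23.7 ≤ RU ≤ 284.1 km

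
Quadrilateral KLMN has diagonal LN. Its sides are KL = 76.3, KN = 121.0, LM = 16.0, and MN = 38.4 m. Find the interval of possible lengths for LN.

44.7 < LN < 54.4

From triangle KLN: |76.3 − 121.0| < LN < 76.3 + 121.0, i.e. 44.7 < LN < 197.3.
From triangle MLN: 22.4 < LN < 54.4.
Both must hold, so LN lies in the intersection.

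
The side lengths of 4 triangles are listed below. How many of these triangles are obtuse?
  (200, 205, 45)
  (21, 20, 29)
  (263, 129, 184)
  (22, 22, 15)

(200,205,45): 45²+200² = 42025 = 205² → right
(21,20,29): 20²+21² = 841 = 29² → right
(263,129,184): 129²+184² = 50497 < 69169 = 263² → obtuse
(22,22,15): 15²+22² = 709 > 484 = 22² → acute
1 of the 4 is obtuse.

1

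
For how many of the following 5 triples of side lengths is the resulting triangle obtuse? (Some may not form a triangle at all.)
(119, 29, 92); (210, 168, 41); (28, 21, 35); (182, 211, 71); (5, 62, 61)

3

(119,29,92): 29²+92² = 9305 < 14161 = 119² → obtuse
(210,168,41): 41+168 ≤ 210, not a triangle
(28,21,35): 21²+28² = 1225 = 35² → right
(182,211,71): 71²+182² = 38165 < 44521 = 211² → obtuse
(5,62,61): 5²+61² = 3746 < 3844 = 62² → obtuse
3 of the 5 are obtuse.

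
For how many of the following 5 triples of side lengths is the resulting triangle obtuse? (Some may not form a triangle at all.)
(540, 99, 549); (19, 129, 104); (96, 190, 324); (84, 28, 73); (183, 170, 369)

1

(540,99,549): 99²+540² = 301401 = 549² → right
(19,129,104): 19+104 ≤ 129, not a triangle
(96,190,324): 96+190 ≤ 324, not a triangle
(84,28,73): 28²+73² = 6113 < 7056 = 84² → obtuse
(183,170,369): 170+183 ≤ 369, not a triangle
1 of the 5 is obtuse.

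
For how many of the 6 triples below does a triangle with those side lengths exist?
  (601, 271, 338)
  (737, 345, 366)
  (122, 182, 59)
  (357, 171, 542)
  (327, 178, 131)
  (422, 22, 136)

1

(271,338,601): 271+338 > 601 → valid
(345,366,737): 345+366 ≤ 737 → not valid
(59,122,182): 59+122 ≤ 182 → not valid
(171,357,542): 171+357 ≤ 542 → not valid
(131,178,327): 131+178 ≤ 327 → not valid
(22,136,422): 22+136 ≤ 422 → not valid
1 of the 6 triples forms a triangle.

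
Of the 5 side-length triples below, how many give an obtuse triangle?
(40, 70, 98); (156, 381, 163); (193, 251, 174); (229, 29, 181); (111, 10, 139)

1

(40,70,98): 40²+70² = 6500 < 9604 = 98² → obtuse
(156,381,163): 156+163 ≤ 381, not a triangle
(193,251,174): 174²+193² = 67525 > 63001 = 251² → acute
(229,29,181): 29+181 ≤ 229, not a triangle
(111,10,139): 10+111 ≤ 139, not a triangle
1 of the 5 is obtuse.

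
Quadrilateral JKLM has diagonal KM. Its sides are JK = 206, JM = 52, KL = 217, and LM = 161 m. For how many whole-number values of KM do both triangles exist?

103

From triangle JKM: 154 < KM < 258.
From triangle LKM: 56 < KM < 378.
Intersection: 154 < KM < 258, so integers 155 through 257: 103 values.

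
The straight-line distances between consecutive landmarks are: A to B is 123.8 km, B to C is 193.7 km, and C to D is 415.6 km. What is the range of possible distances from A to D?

98.1 ≤ AD ≤ 733.1 km

The maximum is all hops collinear in one direction: 123.8 + 193.7 + 415.6 = 733.1.
The longest hop is 415.6; the others sum to 317.5. Folding the others back against it leaves at least 415.6 − 317.5 = 98.1.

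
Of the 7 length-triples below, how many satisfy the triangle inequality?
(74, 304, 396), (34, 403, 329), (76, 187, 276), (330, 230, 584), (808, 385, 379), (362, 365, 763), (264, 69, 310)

(74,304,396): 74+304 ≤ 396 → not valid
(34,329,403): 34+329 ≤ 403 → not valid
(76,187,276): 76+187 ≤ 276 → not valid
(230,330,584): 230+330 ≤ 584 → not valid
(379,385,808): 379+385 ≤ 808 → not valid
(362,365,763): 362+365 ≤ 763 → not valid
(69,264,310): 69+264 > 310 → valid
1 of the 7 triples forms a triangle.

1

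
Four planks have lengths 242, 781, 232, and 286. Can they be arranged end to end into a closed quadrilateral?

For a quadrilateral, each side must be shorter than the sum of the others.
Here the longest side is 781, but the remaining 3 sides sum to only 760.

No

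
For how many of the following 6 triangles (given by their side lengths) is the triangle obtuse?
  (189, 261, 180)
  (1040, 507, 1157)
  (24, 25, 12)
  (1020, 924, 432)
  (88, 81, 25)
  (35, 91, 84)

(189,261,180): 180²+189² = 68121 = 261² → right
(1040,507,1157): 507²+1040² = 1338649 = 1157² → right
(24,25,12): 12²+24² = 720 > 625 = 25² → acute
(1020,924,432): 432²+924² = 1040400 = 1020² → right
(88,81,25): 25²+81² = 7186 < 7744 = 88² → obtuse
(35,91,84): 35²+84² = 8281 = 91² → right
1 of the 6 is obtuse.

1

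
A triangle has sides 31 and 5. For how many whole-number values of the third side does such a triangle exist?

The third side lies in the open interval (26, 36).
Integers from 27 to 35 inclusive: 35 − 27 + 1 = 9.

9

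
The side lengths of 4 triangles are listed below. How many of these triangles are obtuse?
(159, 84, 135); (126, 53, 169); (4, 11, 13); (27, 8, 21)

3

(159,84,135): 84²+135² = 25281 = 159² → right
(126,53,169): 53²+126² = 18685 < 28561 = 169² → obtuse
(4,11,13): 4²+11² = 137 < 169 = 13² → obtuse
(27,8,21): 8²+21² = 505 < 729 = 27² → obtuse
3 of the 4 are obtuse.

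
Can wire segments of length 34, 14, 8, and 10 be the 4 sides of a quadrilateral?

No

For a quadrilateral, each side must be shorter than the sum of the others.
Here the longest side is 34, but the remaining 3 sides sum to only 32.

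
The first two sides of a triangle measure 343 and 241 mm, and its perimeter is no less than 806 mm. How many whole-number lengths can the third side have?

362

Triangle inequality: 102 < x < 584. Perimeter ≥ 806 gives x ≥ 806 − 343 − 241 = 222.
So 222 ≤ x < 584; integers 222 through 583: 362 values.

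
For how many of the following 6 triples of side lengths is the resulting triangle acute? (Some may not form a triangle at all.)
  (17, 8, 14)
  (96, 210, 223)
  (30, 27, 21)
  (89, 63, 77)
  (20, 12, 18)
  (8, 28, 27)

(17,8,14): 8²+14² = 260 < 289 = 17² → obtuse
(96,210,223): 96²+210² = 53316 > 49729 = 223² → acute
(30,27,21): 21²+27² = 1170 > 900 = 30² → acute
(89,63,77): 63²+77² = 9898 > 7921 = 89² → acute
(20,12,18): 12²+18² = 468 > 400 = 20² → acute
(8,28,27): 8²+27² = 793 > 784 = 28² → acute
5 of the 6 are acute.

5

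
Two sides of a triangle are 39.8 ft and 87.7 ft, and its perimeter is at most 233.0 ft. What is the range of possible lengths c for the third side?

47.9 < c ≤ 105.5 ft

Triangle inequality alone gives 47.9 < c < 127.5.
The perimeter condition gives c ≤ 233.0 − 39.8 − 87.7 = 105.5.
Intersecting the two: 47.9 < c ≤ 105.5.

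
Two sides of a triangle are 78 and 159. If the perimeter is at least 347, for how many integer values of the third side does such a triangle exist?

Triangle inequality: 81 < x < 237. Perimeter ≥ 347 gives x ≥ 347 − 78 − 159 = 110.
So 110 ≤ x < 237; integers 110 through 236: 127 values.

127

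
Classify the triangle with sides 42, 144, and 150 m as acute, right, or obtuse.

right

Compare the square of the longest side to the sum of squares of the other two: 42² + 144² = 22500 = 150².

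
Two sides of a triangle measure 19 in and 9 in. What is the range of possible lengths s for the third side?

By the triangle inequality, s must be less than 19 + 9 = 28 and greater than |19 − 9| = 10.

10 < s < 28 (in)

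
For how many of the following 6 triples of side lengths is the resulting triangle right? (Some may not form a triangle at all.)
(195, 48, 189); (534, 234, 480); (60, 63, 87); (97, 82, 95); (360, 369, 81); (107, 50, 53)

4

(195,48,189): 48²+189² = 38025 = 195² → right
(534,234,480): 234²+480² = 285156 = 534² → right
(60,63,87): 60²+63² = 7569 = 87² → right
(97,82,95): 82²+95² = 15749 > 9409 = 97² → acute
(360,369,81): 81²+360² = 136161 = 369² → right
(107,50,53): 50+53 ≤ 107, not a triangle
4 of the 6 are right.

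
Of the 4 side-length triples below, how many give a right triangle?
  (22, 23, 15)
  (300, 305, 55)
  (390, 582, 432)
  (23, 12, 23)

(22,23,15): 15²+22² = 709 > 529 = 23² → acute
(300,305,55): 55²+300² = 93025 = 305² → right
(390,582,432): 390²+432² = 338724 = 582² → right
(23,12,23): 12²+23² = 673 > 529 = 23² → acute
2 of the 4 are right.

2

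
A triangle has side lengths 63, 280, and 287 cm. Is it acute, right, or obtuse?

Compare the square of the longest side to the sum of squares of the other two: 63² + 280² = 82369 = 287².

right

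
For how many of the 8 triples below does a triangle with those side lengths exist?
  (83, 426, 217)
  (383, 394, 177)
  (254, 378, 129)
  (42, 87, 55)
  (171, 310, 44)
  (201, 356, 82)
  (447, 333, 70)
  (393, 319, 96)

(83,217,426): 83+217 ≤ 426 → not valid
(177,383,394): 177+383 > 394 → valid
(129,254,378): 129+254 > 378 → valid
(42,55,87): 42+55 > 87 → valid
(44,171,310): 44+171 ≤ 310 → not valid
(82,201,356): 82+201 ≤ 356 → not valid
(70,333,447): 70+333 ≤ 447 → not valid
(96,319,393): 96+319 > 393 → valid
4 of the 8 triples form a triangle.

4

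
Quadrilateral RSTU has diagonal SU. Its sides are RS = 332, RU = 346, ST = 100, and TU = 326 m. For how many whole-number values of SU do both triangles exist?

From triangle RSU: 14 < SU < 678.
From triangle TSU: 226 < SU < 426.
Intersection: 226 < SU < 426, so integers 227 through 425: 199 values.

199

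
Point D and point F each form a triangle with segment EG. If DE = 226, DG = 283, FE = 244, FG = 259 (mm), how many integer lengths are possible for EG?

From triangle DEG: 57 < EG < 509.
From triangle FEG: 15 < EG < 503.
Intersection: 57 < EG < 503, so integers 58 through 502: 445 values.

445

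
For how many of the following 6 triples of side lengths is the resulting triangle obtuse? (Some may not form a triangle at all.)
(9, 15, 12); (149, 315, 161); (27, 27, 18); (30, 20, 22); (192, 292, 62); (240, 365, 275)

1

(9,15,12): 9²+12² = 225 = 15² → right
(149,315,161): 149+161 ≤ 315, not a triangle
(27,27,18): 18²+27² = 1053 > 729 = 27² → acute
(30,20,22): 20²+22² = 884 < 900 = 30² → obtuse
(192,292,62): 62+192 ≤ 292, not a triangle
(240,365,275): 240²+275² = 133225 = 365² → right
1 of the 6 is obtuse.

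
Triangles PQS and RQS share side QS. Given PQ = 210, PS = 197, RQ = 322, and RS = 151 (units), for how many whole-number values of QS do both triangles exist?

From triangle PQS: 13 < QS < 407.
From triangle RQS: 171 < QS < 473.
Intersection: 171 < QS < 407, so integers 172 through 406: 235 values.

235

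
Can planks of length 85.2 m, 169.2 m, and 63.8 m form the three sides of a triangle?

The longest side is 169.2, but the other two sum to only 149.0.
149.0 < 169.2, so the triangle inequality fails.

No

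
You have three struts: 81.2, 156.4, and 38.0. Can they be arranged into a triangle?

The longest side is 156.4, but the other two sum to only 119.2.
119.2 < 156.4, so the triangle inequality fails.

No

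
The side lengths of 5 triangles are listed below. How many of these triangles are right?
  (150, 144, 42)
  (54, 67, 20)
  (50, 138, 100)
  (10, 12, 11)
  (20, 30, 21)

(150,144,42): 42²+144² = 22500 = 150² → right
(54,67,20): 20²+54² = 3316 < 4489 = 67² → obtuse
(50,138,100): 50²+100² = 12500 < 19044 = 138² → obtuse
(10,12,11): 10²+11² = 221 > 144 = 12² → acute
(20,30,21): 20²+21² = 841 < 900 = 30² → obtuse
1 of the 5 is right.

1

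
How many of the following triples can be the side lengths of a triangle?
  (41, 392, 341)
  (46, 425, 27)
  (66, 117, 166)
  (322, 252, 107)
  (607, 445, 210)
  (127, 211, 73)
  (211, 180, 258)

(41,341,392): 41+341 ≤ 392 → not valid
(27,46,425): 27+46 ≤ 425 → not valid
(66,117,166): 66+117 > 166 → valid
(107,252,322): 107+252 > 322 → valid
(210,445,607): 210+445 > 607 → valid
(73,127,211): 73+127 ≤ 211 → not valid
(180,211,258): 180+211 > 258 → valid
4 of the 7 triples form a triangle.

4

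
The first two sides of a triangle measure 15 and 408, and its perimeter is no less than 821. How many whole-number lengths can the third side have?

25

Triangle inequality: 393 < x < 423. Perimeter ≥ 821 gives x ≥ 821 − 15 − 408 = 398.
So 398 ≤ x < 423; integers 398 through 422: 25 values.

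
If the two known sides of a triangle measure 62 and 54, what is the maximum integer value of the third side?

115

The third side must be strictly less than 62 + 54 = 116.
The largest integer below 116 is 115.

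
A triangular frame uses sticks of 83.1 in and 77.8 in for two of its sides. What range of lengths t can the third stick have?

By the triangle inequality, t must be less than 83.1 + 77.8 = 160.9 and greater than |83.1 − 77.8| = 5.3.

5.3 < t < 160.9 (in)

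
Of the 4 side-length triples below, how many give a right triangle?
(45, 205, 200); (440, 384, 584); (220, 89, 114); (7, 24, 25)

3

(45,205,200): 45²+200² = 42025 = 205² → right
(440,384,584): 384²+440² = 341056 = 584² → right
(220,89,114): 89+114 ≤ 220, not a triangle
(7,24,25): 7²+24² = 625 = 25² → right
3 of the 4 are right.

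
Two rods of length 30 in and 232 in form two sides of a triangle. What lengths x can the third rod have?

202 < x < 262 (in)

By the triangle inequality, x must be less than 30 + 232 = 262 and greater than |30 − 232| = 202.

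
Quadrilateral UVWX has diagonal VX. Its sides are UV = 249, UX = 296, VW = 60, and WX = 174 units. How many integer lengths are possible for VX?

119

From triangle UVX: 47 < VX < 545.
From triangle WVX: 114 < VX < 234.
Intersection: 114 < VX < 234, so integers 115 through 233: 119 values.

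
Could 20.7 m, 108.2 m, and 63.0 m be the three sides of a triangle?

No

The longest side is 108.2, but the other two sum to only 83.7.
83.7 < 108.2, so the triangle inequality fails.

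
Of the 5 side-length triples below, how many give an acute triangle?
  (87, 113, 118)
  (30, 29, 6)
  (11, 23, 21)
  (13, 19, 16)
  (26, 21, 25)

4

(87,113,118): 87²+113² = 20338 > 13924 = 118² → acute
(30,29,6): 6²+29² = 877 < 900 = 30² → obtuse
(11,23,21): 11²+21² = 562 > 529 = 23² → acute
(13,19,16): 13²+16² = 425 > 361 = 19² → acute
(26,21,25): 21²+25² = 1066 > 676 = 26² → acute
4 of the 5 are acute.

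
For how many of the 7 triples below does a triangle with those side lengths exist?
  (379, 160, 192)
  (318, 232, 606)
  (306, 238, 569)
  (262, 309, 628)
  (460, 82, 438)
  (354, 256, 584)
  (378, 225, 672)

2

(160,192,379): 160+192 ≤ 379 → not valid
(232,318,606): 232+318 ≤ 606 → not valid
(238,306,569): 238+306 ≤ 569 → not valid
(262,309,628): 262+309 ≤ 628 → not valid
(82,438,460): 82+438 > 460 → valid
(256,354,584): 256+354 > 584 → valid
(225,378,672): 225+378 ≤ 672 → not valid
2 of the 7 triples form a triangle.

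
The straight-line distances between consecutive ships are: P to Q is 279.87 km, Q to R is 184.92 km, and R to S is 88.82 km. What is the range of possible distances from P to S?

6.13 ≤ PS ≤ 553.61 km

The maximum is all hops collinear in one direction: 279.87 + 184.92 + 88.82 = 553.61.
The longest hop is 279.87; the others sum to 273.74. Folding the others back against it leaves at least 279.87 − 273.74 = 6.13.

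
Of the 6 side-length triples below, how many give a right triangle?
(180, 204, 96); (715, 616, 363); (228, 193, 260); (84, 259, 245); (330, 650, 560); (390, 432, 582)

(180,204,96): 96²+180² = 41616 = 204² → right
(715,616,363): 363²+616² = 511225 = 715² → right
(228,193,260): 193²+228² = 89233 > 67600 = 260² → acute
(84,259,245): 84²+245² = 67081 = 259² → right
(330,650,560): 330²+560² = 422500 = 650² → right
(390,432,582): 390²+432² = 338724 = 582² → right
5 of the 6 are right.

5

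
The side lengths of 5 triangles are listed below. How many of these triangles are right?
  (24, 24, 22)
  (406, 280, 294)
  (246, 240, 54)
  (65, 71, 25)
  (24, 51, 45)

3

(24,24,22): 22²+24² = 1060 > 576 = 24² → acute
(406,280,294): 280²+294² = 164836 = 406² → right
(246,240,54): 54²+240² = 60516 = 246² → right
(65,71,25): 25²+65² = 4850 < 5041 = 71² → obtuse
(24,51,45): 24²+45² = 2601 = 51² → right
3 of the 5 are right.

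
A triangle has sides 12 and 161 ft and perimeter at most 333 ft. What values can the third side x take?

Triangle inequality alone gives 149 < x < 173.
The perimeter condition gives x ≤ 333 − 12 − 161 = 160.
Intersecting the two: 149 < x ≤ 160.

149 < x ≤ 160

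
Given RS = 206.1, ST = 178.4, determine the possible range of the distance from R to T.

27.7 ≤ RT ≤ 384.5

By the triangle inequality, |206.1 − 178.4| ≤ RT ≤ 206.1 + 178.4.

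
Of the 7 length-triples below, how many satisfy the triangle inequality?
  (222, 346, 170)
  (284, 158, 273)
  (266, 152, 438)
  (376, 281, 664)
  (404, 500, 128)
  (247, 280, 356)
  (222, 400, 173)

4

(170,222,346): 170+222 > 346 → valid
(158,273,284): 158+273 > 284 → valid
(152,266,438): 152+266 ≤ 438 → not valid
(281,376,664): 281+376 ≤ 664 → not valid
(128,404,500): 128+404 > 500 → valid
(247,280,356): 247+280 > 356 → valid
(173,222,400): 173+222 ≤ 400 → not valid
4 of the 7 triples form a triangle.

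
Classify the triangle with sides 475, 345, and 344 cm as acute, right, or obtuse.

acute

Compare the square of the longest side to the sum of squares of the other two: 344² + 345² = 237361 > 225625 = 475².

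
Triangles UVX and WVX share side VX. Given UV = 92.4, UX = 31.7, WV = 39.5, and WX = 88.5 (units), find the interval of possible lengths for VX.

From triangle UVX: |92.4 − 31.7| < VX < 92.4 + 31.7, i.e. 60.7 < VX < 124.1.
From triangle WVX: 49.0 < VX < 128.0.
Both must hold, so VX lies in the intersection.

60.7 < VX < 124.1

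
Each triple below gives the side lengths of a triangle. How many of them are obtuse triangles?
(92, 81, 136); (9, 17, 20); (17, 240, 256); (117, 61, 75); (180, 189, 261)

4

(92,81,136): 81²+92² = 15025 < 18496 = 136² → obtuse
(9,17,20): 9²+17² = 370 < 400 = 20² → obtuse
(17,240,256): 17²+240² = 57889 < 65536 = 256² → obtuse
(117,61,75): 61²+75² = 9346 < 13689 = 117² → obtuse
(180,189,261): 180²+189² = 68121 = 261² → right
4 of the 5 are obtuse.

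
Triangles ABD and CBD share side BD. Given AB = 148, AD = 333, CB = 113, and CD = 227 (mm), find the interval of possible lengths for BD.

185 < BD < 340

From triangle ABD: |148 − 333| < BD < 148 + 333, i.e. 185 < BD < 481.
From triangle CBD: 114 < BD < 340.
Both must hold, so BD lies in the intersection.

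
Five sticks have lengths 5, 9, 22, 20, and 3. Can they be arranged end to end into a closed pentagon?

Yes

A pentagon exists iff every side is shorter than the sum of the others — equivalently, the longest side is less than the sum of the rest.
Longest side 22 < 37 (sum of the remaining 4), so yes.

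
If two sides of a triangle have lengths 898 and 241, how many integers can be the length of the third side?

481

The third side lies in the open interval (657, 1139).
Integers from 658 to 1138 inclusive: 1138 − 658 + 1 = 481.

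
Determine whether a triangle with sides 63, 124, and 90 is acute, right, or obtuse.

Compare the square of the longest side to the sum of squares of the other two: 63² + 90² = 12069 < 15376 = 124².

obtuse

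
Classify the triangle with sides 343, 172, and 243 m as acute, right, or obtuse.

obtuse

Compare the square of the longest side to the sum of squares of the other two: 172² + 243² = 88633 < 117649 = 343².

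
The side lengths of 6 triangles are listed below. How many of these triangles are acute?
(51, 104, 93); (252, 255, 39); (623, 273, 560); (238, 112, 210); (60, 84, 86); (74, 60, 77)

3

(51,104,93): 51²+93² = 11250 > 10816 = 104² → acute
(252,255,39): 39²+252² = 65025 = 255² → right
(623,273,560): 273²+560² = 388129 = 623² → right
(238,112,210): 112²+210² = 56644 = 238² → right
(60,84,86): 60²+84² = 10656 > 7396 = 86² → acute
(74,60,77): 60²+74² = 9076 > 5929 = 77² → acute
3 of the 6 are acute.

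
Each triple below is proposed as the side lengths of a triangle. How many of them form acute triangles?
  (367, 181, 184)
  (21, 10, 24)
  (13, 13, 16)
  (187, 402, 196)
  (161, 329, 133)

1

(367,181,184): 181+184 ≤ 367, not a triangle
(21,10,24): 10²+21² = 541 < 576 = 24² → obtuse
(13,13,16): 13²+13² = 338 > 256 = 16² → acute
(187,402,196): 187+196 ≤ 402, not a triangle
(161,329,133): 133+161 ≤ 329, not a triangle
1 of the 5 is acute.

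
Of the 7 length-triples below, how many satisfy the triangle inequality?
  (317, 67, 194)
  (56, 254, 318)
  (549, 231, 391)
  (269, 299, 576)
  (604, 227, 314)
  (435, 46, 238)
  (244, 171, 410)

2

(67,194,317): 67+194 ≤ 317 → not valid
(56,254,318): 56+254 ≤ 318 → not valid
(231,391,549): 231+391 > 549 → valid
(269,299,576): 269+299 ≤ 576 → not valid
(227,314,604): 227+314 ≤ 604 → not valid
(46,238,435): 46+238 ≤ 435 → not valid
(171,244,410): 171+244 > 410 → valid
2 of the 7 triples form a triangle.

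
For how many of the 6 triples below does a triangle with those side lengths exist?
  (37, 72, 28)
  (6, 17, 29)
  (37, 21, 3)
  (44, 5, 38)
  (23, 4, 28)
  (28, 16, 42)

(28,37,72): 28+37 ≤ 72 → not valid
(6,17,29): 6+17 ≤ 29 → not valid
(3,21,37): 3+21 ≤ 37 → not valid
(5,38,44): 5+38 ≤ 44 → not valid
(4,23,28): 4+23 ≤ 28 → not valid
(16,28,42): 16+28 > 42 → valid
1 of the 6 triples forms a triangle.

1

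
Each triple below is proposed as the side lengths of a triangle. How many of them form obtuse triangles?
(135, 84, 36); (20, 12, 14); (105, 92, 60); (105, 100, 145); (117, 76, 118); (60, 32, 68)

1

(135,84,36): 36+84 ≤ 135, not a triangle
(20,12,14): 12²+14² = 340 < 400 = 20² → obtuse
(105,92,60): 60²+92² = 12064 > 11025 = 105² → acute
(105,100,145): 100²+105² = 21025 = 145² → right
(117,76,118): 76²+117² = 19465 > 13924 = 118² → acute
(60,32,68): 32²+60² = 4624 = 68² → right
1 of the 6 is obtuse.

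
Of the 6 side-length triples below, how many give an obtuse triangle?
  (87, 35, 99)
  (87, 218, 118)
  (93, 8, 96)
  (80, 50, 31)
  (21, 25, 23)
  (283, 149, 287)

(87,35,99): 35²+87² = 8794 < 9801 = 99² → obtuse
(87,218,118): 87+118 ≤ 218, not a triangle
(93,8,96): 8²+93² = 8713 < 9216 = 96² → obtuse
(80,50,31): 31²+50² = 3461 < 6400 = 80² → obtuse
(21,25,23): 21²+23² = 970 > 625 = 25² → acute
(283,149,287): 149²+283² = 102290 > 82369 = 287² → acute
3 of the 6 are obtuse.

3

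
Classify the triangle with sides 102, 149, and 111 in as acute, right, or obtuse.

acute

Compare the square of the longest side to the sum of squares of the other two: 102² + 111² = 22725 > 22201 = 149².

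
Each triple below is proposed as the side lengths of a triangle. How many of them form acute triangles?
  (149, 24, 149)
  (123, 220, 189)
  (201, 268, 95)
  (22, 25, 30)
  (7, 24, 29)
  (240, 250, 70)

3

(149,24,149): 24²+149² = 22777 > 22201 = 149² → acute
(123,220,189): 123²+189² = 50850 > 48400 = 220² → acute
(201,268,95): 95²+201² = 49426 < 71824 = 268² → obtuse
(22,25,30): 22²+25² = 1109 > 900 = 30² → acute
(7,24,29): 7²+24² = 625 < 841 = 29² → obtuse
(240,250,70): 70²+240² = 62500 = 250² → right
3 of the 6 are acute.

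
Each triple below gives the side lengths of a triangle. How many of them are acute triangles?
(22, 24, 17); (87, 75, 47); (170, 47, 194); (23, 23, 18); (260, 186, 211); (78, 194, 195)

(22,24,17): 17²+22² = 773 > 576 = 24² → acute
(87,75,47): 47²+75² = 7834 > 7569 = 87² → acute
(170,47,194): 47²+170² = 31109 < 37636 = 194² → obtuse
(23,23,18): 18²+23² = 853 > 529 = 23² → acute
(260,186,211): 186²+211² = 79117 > 67600 = 260² → acute
(78,194,195): 78²+194² = 43720 > 38025 = 195² → acute
5 of the 6 are acute.

5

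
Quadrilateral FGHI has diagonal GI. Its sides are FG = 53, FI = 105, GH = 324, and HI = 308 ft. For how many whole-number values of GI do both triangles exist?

105

From triangle FGI: 52 < GI < 158.
From triangle HGI: 16 < GI < 632.
Intersection: 52 < GI < 158, so integers 53 through 157: 105 values.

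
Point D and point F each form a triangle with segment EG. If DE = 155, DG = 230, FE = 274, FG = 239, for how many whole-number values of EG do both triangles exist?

309

From triangle DEG: 75 < EG < 385.
From triangle FEG: 35 < EG < 513.
Intersection: 75 < EG < 385, so integers 76 through 384: 309 values.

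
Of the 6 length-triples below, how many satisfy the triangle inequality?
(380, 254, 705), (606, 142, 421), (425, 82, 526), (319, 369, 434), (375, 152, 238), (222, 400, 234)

(254,380,705): 254+380 ≤ 705 → not valid
(142,421,606): 142+421 ≤ 606 → not valid
(82,425,526): 82+425 ≤ 526 → not valid
(319,369,434): 319+369 > 434 → valid
(152,238,375): 152+238 > 375 → valid
(222,234,400): 222+234 > 400 → valid
3 of the 6 triples form a triangle.

3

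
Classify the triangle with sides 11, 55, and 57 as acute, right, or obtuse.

Compare the square of the longest side to the sum of squares of the other two: 11² + 55² = 3146 < 3249 = 57².

obtuse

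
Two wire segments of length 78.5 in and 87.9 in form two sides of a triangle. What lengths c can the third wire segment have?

9.4 < c < 166.4

By the triangle inequality, c must be less than 78.5 + 87.9 = 166.4 and greater than |78.5 − 87.9| = 9.4.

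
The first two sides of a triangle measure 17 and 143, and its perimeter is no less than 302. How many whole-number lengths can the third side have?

Triangle inequality: 126 < x < 160. Perimeter ≥ 302 gives x ≥ 302 − 17 − 143 = 142.
So 142 ≤ x < 160; integers 142 through 159: 18 values.

18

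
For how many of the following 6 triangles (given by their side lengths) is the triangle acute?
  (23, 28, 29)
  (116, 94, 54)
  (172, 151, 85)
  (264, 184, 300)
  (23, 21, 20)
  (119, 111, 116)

5

(23,28,29): 23²+28² = 1313 > 841 = 29² → acute
(116,94,54): 54²+94² = 11752 < 13456 = 116² → obtuse
(172,151,85): 85²+151² = 30026 > 29584 = 172² → acute
(264,184,300): 184²+264² = 103552 > 90000 = 300² → acute
(23,21,20): 20²+21² = 841 > 529 = 23² → acute
(119,111,116): 111²+116² = 25777 > 14161 = 119² → acute
5 of the 6 are acute.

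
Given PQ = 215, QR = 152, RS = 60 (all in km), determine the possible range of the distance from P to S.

3 ≤ PS ≤ 427 km

The maximum is all hops collinear in one direction: 215 + 152 + 60 = 427.
The longest hop is 215; the others sum to 212. Folding the others back against it leaves at least 215 − 212 = 3.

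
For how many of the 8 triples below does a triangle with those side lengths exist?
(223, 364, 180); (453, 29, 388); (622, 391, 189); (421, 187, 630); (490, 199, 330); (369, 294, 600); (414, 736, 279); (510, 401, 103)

(180,223,364): 180+223 > 364 → valid
(29,388,453): 29+388 ≤ 453 → not valid
(189,391,622): 189+391 ≤ 622 → not valid
(187,421,630): 187+421 ≤ 630 → not valid
(199,330,490): 199+330 > 490 → valid
(294,369,600): 294+369 > 600 → valid
(279,414,736): 279+414 ≤ 736 → not valid
(103,401,510): 103+401 ≤ 510 → not valid
3 of the 8 triples form a triangle.

3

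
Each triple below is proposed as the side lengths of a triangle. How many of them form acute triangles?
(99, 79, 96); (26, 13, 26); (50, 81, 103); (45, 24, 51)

2

(99,79,96): 79²+96² = 15457 > 9801 = 99² → acute
(26,13,26): 13²+26² = 845 > 676 = 26² → acute
(50,81,103): 50²+81² = 9061 < 10609 = 103² → obtuse
(45,24,51): 24²+45² = 2601 = 51² → right
2 of the 4 are acute.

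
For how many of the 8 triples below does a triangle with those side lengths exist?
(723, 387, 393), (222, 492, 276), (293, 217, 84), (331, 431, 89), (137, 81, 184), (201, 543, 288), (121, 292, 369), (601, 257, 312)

5

(387,393,723): 387+393 > 723 → valid
(222,276,492): 222+276 > 492 → valid
(84,217,293): 84+217 > 293 → valid
(89,331,431): 89+331 ≤ 431 → not valid
(81,137,184): 81+137 > 184 → valid
(201,288,543): 201+288 ≤ 543 → not valid
(121,292,369): 121+292 > 369 → valid
(257,312,601): 257+312 ≤ 601 → not valid
5 of the 8 triples form a triangle.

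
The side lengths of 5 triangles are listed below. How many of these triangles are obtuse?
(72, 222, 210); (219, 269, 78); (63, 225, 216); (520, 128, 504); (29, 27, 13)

(72,222,210): 72²+210² = 49284 = 222² → right
(219,269,78): 78²+219² = 54045 < 72361 = 269² → obtuse
(63,225,216): 63²+216² = 50625 = 225² → right
(520,128,504): 128²+504² = 270400 = 520² → right
(29,27,13): 13²+27² = 898 > 841 = 29² → acute
1 of the 5 is obtuse.

1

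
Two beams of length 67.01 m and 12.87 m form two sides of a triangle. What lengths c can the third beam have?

By the triangle inequality, c must be less than 67.01 + 12.87 = 79.88 and greater than |67.01 − 12.87| = 54.14.

54.14 < c < 79.88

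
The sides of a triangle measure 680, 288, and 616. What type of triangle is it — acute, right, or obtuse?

right

Compare the square of the longest side to the sum of squares of the other two: 288² + 616² = 462400 = 680².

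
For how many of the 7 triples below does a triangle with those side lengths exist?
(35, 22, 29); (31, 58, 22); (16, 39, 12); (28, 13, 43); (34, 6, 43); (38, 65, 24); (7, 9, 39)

(22,29,35): 22+29 > 35 → valid
(22,31,58): 22+31 ≤ 58 → not valid
(12,16,39): 12+16 ≤ 39 → not valid
(13,28,43): 13+28 ≤ 43 → not valid
(6,34,43): 6+34 ≤ 43 → not valid
(24,38,65): 24+38 ≤ 65 → not valid
(7,9,39): 7+9 ≤ 39 → not valid
1 of the 7 triples forms a triangle.

1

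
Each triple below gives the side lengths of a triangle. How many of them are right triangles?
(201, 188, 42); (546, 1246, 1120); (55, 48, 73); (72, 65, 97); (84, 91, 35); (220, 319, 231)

(201,188,42): 42²+188² = 37108 < 40401 = 201² → obtuse
(546,1246,1120): 546²+1120² = 1552516 = 1246² → right
(55,48,73): 48²+55² = 5329 = 73² → right
(72,65,97): 65²+72² = 9409 = 97² → right
(84,91,35): 35²+84² = 8281 = 91² → right
(220,319,231): 220²+231² = 101761 = 319² → right
5 of the 6 are right.

5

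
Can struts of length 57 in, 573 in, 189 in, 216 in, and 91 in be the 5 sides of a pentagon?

No

For a pentagon, each side must be shorter than the sum of the others.
Here the longest side is 573, but the remaining 4 sides sum to only 553.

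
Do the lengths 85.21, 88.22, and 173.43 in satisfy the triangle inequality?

No

The two shorter sides sum to 173.43, exactly equal to the longest side 173.43.
That gives only a degenerate (flat) triangle — the inequality must be strict.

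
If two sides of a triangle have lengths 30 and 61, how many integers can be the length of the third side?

The third side lies in the open interval (31, 91).
Integers from 32 to 90 inclusive: 90 − 32 + 1 = 59.

59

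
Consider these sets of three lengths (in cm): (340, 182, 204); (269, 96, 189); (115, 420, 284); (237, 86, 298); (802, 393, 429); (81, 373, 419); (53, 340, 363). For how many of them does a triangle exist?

6

(182,204,340): 182+204 > 340 → valid
(96,189,269): 96+189 > 269 → valid
(115,284,420): 115+284 ≤ 420 → not valid
(86,237,298): 86+237 > 298 → valid
(393,429,802): 393+429 > 802 → valid
(81,373,419): 81+373 > 419 → valid
(53,340,363): 53+340 > 363 → valid
6 of the 7 triples form a triangle.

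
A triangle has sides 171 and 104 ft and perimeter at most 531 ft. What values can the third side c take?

67 < c ≤ 256 ft

Triangle inequality alone gives 67 < c < 275.
The perimeter condition gives c ≤ 531 − 171 − 104 = 256.
Intersecting the two: 67 < c ≤ 256.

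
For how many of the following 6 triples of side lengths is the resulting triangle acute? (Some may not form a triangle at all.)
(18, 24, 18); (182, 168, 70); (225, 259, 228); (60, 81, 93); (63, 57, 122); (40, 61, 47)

(18,24,18): 18²+18² = 648 > 576 = 24² → acute
(182,168,70): 70²+168² = 33124 = 182² → right
(225,259,228): 225²+228² = 102609 > 67081 = 259² → acute
(60,81,93): 60²+81² = 10161 > 8649 = 93² → acute
(63,57,122): 57+63 ≤ 122, not a triangle
(40,61,47): 40²+47² = 3809 > 3721 = 61² → acute
4 of the 6 are acute.

4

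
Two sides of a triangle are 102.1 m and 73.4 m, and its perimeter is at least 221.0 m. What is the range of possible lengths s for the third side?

Triangle inequality alone gives 28.7 < s < 175.5.
The perimeter condition gives s ≥ 221.0 − 102.1 − 73.4 = 45.5.
Intersecting the two: 45.5 ≤ s < 175.5.

45.5 ≤ s < 175.5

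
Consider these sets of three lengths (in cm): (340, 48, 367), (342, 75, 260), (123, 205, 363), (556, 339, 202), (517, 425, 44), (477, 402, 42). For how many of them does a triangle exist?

(48,340,367): 48+340 > 367 → valid
(75,260,342): 75+260 ≤ 342 → not valid
(123,205,363): 123+205 ≤ 363 → not valid
(202,339,556): 202+339 ≤ 556 → not valid
(44,425,517): 44+425 ≤ 517 → not valid
(42,402,477): 42+402 ≤ 477 → not valid
1 of the 6 triples forms a triangle.

1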